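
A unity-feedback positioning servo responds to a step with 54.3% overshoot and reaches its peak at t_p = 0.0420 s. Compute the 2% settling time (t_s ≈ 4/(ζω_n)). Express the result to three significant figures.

t_s ≈ 0.275 s

ζ from %OS: ζ = |ln 0.543|/√(π²+ln²0.543) = 0.191.
t_p = π/ω_d ⇒ ω_d = 74.8 rad/s; then ω_n = ω_d/√(1−ζ²) = 76.2 rad/s.
t_s ≈ 4/(ζω_n) = 4/(0.191·76.2) = 0.275 s.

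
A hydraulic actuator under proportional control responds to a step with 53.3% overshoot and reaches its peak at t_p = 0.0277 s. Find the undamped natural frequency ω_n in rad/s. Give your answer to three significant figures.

ω_n ≈ 116 rad/s

ζ from %OS: ζ = |ln 0.533|/√(π²+ln²0.533) = 0.196.
t_p = π/ω_d ⇒ ω_d = 113 rad/s; then ω_n = ω_d/√(1−ζ²) = 116 rad/s.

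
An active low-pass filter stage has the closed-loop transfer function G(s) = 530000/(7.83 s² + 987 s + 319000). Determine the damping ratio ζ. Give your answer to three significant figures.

Dividing through by 7.83: denominator becomes s² + 126.1 s + 40740.
So ω_n = √40740 = 202 rad/s and ζ = 126.1/(2·202) = 0.312.

ζ ≈ 0.312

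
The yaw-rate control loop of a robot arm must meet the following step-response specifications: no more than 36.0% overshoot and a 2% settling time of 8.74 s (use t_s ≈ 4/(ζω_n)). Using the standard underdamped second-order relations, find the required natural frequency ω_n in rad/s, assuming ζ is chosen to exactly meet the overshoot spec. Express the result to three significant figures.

From %OS = 100·exp(−πζ/√(1−ζ²)), invert to get ζ = −ln(OS)/√(π² + ln²(OS)) with OS = 0.360.
−ln 0.360 = 1.022, so ζ = 1.022/√(π² + 1.044) = 0.309.
Then ω_n = 4/(ζ t_s) = 4/(0.309 × 8.74) = 1.48 rad/s.

ω_n ≈ 1.48 rad/s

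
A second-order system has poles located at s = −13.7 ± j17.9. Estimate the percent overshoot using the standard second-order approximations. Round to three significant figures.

%OS ≈ 9.03%

With σ = 13.7, ω_d = 17.9: ω_n = √(σ²+ω_d²) = 22.5 rad/s, ζ = σ/ω_n = 0.608.
%OS = 100 e^{−πζ/√(1−ζ²)} with ζ = 0.608 gives 9.03%.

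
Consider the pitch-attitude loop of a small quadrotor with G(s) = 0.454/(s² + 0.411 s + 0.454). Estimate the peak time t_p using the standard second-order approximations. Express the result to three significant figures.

Comparing the denominator to s² + 2ζω_n s + ω_n²: ω_n = √0.454 = 0.674 rad/s, and 2ζω_n = 0.411 so ζ = 0.411/(2·0.674) = 0.305.
ω_d = ω_n√(1−ζ²) = 0.642 rad/s. Then t_p = π/ω_d = 4.90 s.

t_p ≈ 4.90 s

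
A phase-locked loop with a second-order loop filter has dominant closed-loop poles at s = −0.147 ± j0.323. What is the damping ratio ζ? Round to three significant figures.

ζ ≈ 0.414

|pole| = ω_n = √(0.147² + 0.323²) = 0.355 rad/s; ζ = cos θ = σ/ω_n = 0.414.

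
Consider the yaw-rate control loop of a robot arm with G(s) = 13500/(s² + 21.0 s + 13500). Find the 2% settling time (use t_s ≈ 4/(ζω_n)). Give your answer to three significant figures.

t_s ≈ 0.381 s

ω_n = √13500 = 116 rad/s; ζ = 21.0/(2·116) = 0.0904.
t_s ≈ 4/(ζω_n) = 4/(0.0904·116) = 0.381 s.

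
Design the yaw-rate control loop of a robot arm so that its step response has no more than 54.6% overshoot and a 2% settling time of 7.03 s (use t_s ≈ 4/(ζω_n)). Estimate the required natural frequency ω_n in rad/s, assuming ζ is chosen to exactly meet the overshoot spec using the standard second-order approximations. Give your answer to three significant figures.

Inverting the overshoot relation: ζ = |ln 0.546|/√(π² + ln²0.546) = 0.189.
From t_s ≈ 4/(ζω_n): ω_n = 4/(ζ·t_s) = 4/(0.189·7.03) = 3.01 rad/s.

ω_n ≈ 3.01 rad/s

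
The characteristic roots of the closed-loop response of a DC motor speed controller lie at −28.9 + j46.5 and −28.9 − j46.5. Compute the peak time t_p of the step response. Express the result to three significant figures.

t_p ≈ 0.0676 s

t_p = π/ω_d with ω_d = 46.5 (the imaginary part), so t_p = 0.0676 s.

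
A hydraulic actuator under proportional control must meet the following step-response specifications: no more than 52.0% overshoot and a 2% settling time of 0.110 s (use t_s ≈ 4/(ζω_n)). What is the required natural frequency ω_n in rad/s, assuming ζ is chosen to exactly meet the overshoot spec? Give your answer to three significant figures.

From %OS = 100·exp(−πζ/√(1−ζ²)), invert to get ζ = −ln(OS)/√(π² + ln²(OS)) with OS = 0.520.
−ln 0.520 = 0.6539, so ζ = 0.6539/√(π² + 0.4276) = 0.204.
Then ω_n = 4/(ζ t_s) = 4/(0.204 × 0.110) = 178 rad/s.

ω_n ≈ 178 rad/s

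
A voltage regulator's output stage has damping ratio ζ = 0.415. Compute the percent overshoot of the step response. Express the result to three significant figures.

For an underdamped second-order system, %OS = 100·exp(−πζ/√(1−ζ²)).
πζ/√(1−ζ²) = π·0.415/√(1−0.172) = 1.433, so %OS = 100·e^(−1.433) = 23.9%.

%OS ≈ 23.9%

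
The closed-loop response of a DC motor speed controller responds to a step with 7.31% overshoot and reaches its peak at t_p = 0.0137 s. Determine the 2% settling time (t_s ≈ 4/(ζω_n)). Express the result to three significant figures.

The overshoot fixes ζ = −ln(OS)/√(π²+ln²(OS)) = 0.640.
From t_p = π/ω_d, ω_d = π/0.0137 = 229 rad/s, so ω_n = ω_d/√(1−ζ²) = 298 rad/s.
t_s ≈ 4/(ζω_n) = 4/(0.640·298) = 0.0209 s.

t_s ≈ 0.0209 s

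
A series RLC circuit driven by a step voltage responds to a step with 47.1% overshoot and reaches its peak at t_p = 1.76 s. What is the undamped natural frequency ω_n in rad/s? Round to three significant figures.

ω_n ≈ 1.84 rad/s

The overshoot fixes ζ = −ln(OS)/√(π²+ln²(OS)) = 0.233.
From t_p = π/ω_d, ω_d = π/1.76 = 1.78 rad/s, so ω_n = ω_d/√(1−ζ²) = 1.84 rad/s.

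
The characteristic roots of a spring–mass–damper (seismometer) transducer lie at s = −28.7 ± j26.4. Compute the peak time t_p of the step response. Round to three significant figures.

t_p ≈ 0.119 s

t_p = π/ω_d with ω_d = 26.4 (the imaginary part), so t_p = 0.119 s.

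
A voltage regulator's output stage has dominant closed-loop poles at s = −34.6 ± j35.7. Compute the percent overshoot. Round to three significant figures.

With σ = 34.6, ω_d = 35.7: ω_n = √(σ²+ω_d²) = 49.7 rad/s, ζ = σ/ω_n = 0.696.
Overshoot: exp(−π·0.696/√(1−0.696²)) = 0.0476, i.e. 4.76%.

%OS ≈ 4.76%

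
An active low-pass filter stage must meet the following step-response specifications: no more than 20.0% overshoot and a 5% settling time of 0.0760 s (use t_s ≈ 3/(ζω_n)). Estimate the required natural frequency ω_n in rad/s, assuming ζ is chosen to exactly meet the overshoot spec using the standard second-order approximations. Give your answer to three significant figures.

ω_n ≈ 86.6 rad/s

Inverting the overshoot relation: ζ = |ln 0.200|/√(π² + ln²0.200) = 0.456.
From t_s ≈ 3/(ζω_n): ω_n = 3/(ζ·t_s) = 3/(0.456·0.0760) = 86.6 rad/s.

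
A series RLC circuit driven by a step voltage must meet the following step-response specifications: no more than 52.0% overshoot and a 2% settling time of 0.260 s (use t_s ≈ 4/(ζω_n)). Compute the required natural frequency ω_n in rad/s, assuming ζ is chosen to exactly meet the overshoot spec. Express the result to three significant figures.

ω_n ≈ 75.5 rad/s

ζ = −ln(OS)/√(π² + (ln OS)²). With OS = 0.520, ln OS = −0.6539 and ζ = 0.6539/3.209 = 0.204.
From t_s ≈ 4/(ζω_n): ω_n = 4/(ζ·t_s) = 4/(0.204·0.260) = 75.5 rad/s.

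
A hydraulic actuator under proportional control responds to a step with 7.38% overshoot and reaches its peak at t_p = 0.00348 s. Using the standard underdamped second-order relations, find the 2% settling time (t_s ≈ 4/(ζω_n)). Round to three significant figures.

t_s ≈ 0.00534 s

From the overshoot, ζ = −ln(OS)/√(π²+ln²(OS)) = 0.639.
t_p = π/ω_d ⇒ ω_d = 903 rad/s; then ω_n = ω_d/√(1−ζ²) = 1170 rad/s.
t_s ≈ 4/(ζω_n) = 4/(0.639·1170) = 0.00534 s.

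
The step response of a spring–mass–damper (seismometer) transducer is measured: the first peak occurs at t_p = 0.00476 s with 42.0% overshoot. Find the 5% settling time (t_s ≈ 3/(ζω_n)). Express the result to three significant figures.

t_s ≈ 0.0165 s

ζ from %OS: ζ = |ln 0.420|/√(π²+ln²0.420) = 0.266.
From t_p = π/ω_d, ω_d = π/0.00476 = 660 rad/s, so ω_n = ω_d/√(1−ζ²) = 685 rad/s.
t_s ≈ 3/(ζω_n) = 3/(0.266·685) = 0.0165 s.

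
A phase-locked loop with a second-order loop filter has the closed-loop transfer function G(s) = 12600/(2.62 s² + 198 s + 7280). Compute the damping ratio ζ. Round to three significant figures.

ζ ≈ 0.717

Dividing through by 2.62: denominator becomes s² + 75.57 s + 2779.
So ω_n = √2779 = 52.7 rad/s and ζ = 75.57/(2·52.7) = 0.717.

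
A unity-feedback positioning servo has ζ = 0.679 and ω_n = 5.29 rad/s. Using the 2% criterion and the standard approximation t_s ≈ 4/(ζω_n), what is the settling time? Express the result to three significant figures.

t_s ≈ 1.11 s

t_s ≈ 4/(ζω_n) = 4/(0.679 × 5.29) = 1.11 s.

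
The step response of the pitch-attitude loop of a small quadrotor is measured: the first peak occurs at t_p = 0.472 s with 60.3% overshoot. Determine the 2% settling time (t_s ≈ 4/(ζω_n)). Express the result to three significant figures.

The overshoot fixes ζ = −ln(OS)/√(π²+ln²(OS)) = 0.159.
From t_p = π/ω_d, ω_d = π/0.472 = 6.66 rad/s, so ω_n = ω_d/√(1−ζ²) = 6.74 rad/s.
t_s ≈ 4/(ζω_n) = 4/(0.159·6.74) = 3.73 s.

t_s ≈ 3.73 s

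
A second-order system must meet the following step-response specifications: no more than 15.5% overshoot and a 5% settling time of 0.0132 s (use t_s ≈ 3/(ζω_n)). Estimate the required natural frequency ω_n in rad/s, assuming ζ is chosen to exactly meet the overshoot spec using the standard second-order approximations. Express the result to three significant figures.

ω_n ≈ 445 rad/s

ζ = −ln(OS)/√(π² + (ln OS)²). With OS = 0.155, ln OS = −1.864 and ζ = 1.864/3.653 = 0.510.
Then ω_n = 3/(ζ t_s) = 3/(0.510 × 0.0132) = 445 rad/s.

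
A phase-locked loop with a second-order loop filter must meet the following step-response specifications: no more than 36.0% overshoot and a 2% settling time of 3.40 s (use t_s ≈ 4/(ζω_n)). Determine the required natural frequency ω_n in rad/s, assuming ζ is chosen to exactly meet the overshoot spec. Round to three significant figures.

From %OS = 100·exp(−πζ/√(1−ζ²)), invert to get ζ = −ln(OS)/√(π² + ln²(OS)) with OS = 0.360.
−ln 0.360 = 1.022, so ζ = 1.022/√(π² + 1.044) = 0.309.
From t_s ≈ 4/(ζω_n): ω_n = 4/(ζ·t_s) = 4/(0.309·3.40) = 3.80 rad/s.

ω_n ≈ 3.80 rad/s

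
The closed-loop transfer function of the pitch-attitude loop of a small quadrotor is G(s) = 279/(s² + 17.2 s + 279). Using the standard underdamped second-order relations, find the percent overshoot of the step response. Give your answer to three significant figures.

Comparing the denominator to s² + 2ζω_n s + ω_n²: ω_n = √279 = 16.7 rad/s, and 2ζω_n = 17.2 so ζ = 17.2/(2·16.7) = 0.515.
%OS = 100·exp(−πζ/√(1−ζ²)) = 15.2%.

%OS ≈ 15.2%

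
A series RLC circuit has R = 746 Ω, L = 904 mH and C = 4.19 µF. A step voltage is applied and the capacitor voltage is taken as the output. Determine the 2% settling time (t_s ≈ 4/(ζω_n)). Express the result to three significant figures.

For a series RLC circuit (capacitor voltage as output), ω_n = 1/√(LC) = 1/√(904 mH · 4.19 µF) = 514 rad/s.
ζ = (R/2)·√(C/L) = (746/2)·√(4.19 µF/904 mH) = 0.803.
t_s ≈ 4/(ζω_n) = 0.00969 s.

t_s ≈ 0.00969 s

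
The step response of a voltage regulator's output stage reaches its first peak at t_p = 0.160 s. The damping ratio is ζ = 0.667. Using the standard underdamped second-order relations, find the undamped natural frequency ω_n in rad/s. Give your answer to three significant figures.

Peak time t_p = π/ω_d, so ω_d = π/t_p = π/0.160 = 19.6 rad/s.
ω_n = ω_d/√(1−ζ²) = 19.6/√0.555 = 26.4 rad/s.

ω_n ≈ 26.4 rad/s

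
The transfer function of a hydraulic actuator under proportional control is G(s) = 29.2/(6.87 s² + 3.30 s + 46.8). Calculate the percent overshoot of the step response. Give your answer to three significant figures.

%OS ≈ 74.8%

Dividing through by 6.87: denominator becomes s² + 0.4803 s + 6.812.
So ω_n = √6.812 = 2.61 rad/s and ζ = 0.4803/(2·2.61) = 0.0920.
%OS = 100 e^{−πζ/√(1−ζ²)} with ζ = 0.0920 gives 74.8%.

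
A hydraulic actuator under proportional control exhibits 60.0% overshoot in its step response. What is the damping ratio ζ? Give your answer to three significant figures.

ζ ≈ 0.160

ζ = −ln(OS)/√(π² + (ln OS)²). With OS = 0.600, ln OS = −0.5108 and ζ = 0.5108/3.183 = 0.160.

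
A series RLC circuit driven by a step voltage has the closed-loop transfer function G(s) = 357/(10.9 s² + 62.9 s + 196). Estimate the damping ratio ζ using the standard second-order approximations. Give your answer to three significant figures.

Dividing through by 10.9: denominator becomes s² + 5.771 s + 17.98.
So ω_n = √17.98 = 4.24 rad/s and ζ = 5.771/(2·4.24) = 0.680.

ζ ≈ 0.680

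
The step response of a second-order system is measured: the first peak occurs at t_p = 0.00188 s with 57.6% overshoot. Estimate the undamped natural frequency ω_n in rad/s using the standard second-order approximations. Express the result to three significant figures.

ζ from %OS: ζ = |ln 0.576|/√(π²+ln²0.576) = 0.173.
From t_p = π/ω_d, ω_d = π/0.00188 = 1670 rad/s, so ω_n = ω_d/√(1−ζ²) = 1700 rad/s.

ω_n ≈ 1700 rad/s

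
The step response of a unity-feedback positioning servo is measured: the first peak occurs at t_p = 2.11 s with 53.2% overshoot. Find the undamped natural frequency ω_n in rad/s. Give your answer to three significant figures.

From the overshoot, ζ = −ln(OS)/√(π²+ln²(OS)) = 0.197.
From t_p = π/ω_d, ω_d = π/2.11 = 1.49 rad/s, so ω_n = ω_d/√(1−ζ²) = 1.52 rad/s.

ω_n ≈ 1.52 rad/s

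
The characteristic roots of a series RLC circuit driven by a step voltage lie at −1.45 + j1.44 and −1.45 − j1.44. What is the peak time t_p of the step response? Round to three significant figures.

t_p = π/ω_d with ω_d = 1.44 (the imaginary part), so t_p = 2.18 s.

t_p ≈ 2.18 s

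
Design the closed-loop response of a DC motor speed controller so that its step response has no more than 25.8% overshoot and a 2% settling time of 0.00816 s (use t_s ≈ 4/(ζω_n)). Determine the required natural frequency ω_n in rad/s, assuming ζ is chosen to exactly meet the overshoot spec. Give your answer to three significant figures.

Inverting the overshoot relation: ζ = |ln 0.258|/√(π² + ln²0.258) = 0.396.
From t_s ≈ 4/(ζω_n): ω_n = 4/(ζ·t_s) = 4/(0.396·0.00816) = 1240 rad/s.

ω_n ≈ 1240 rad/s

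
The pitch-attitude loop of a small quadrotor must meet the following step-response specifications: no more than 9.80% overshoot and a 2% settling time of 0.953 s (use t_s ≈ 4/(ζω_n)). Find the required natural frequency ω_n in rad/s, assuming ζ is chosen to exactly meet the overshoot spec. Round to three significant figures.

From %OS = 100·exp(−πζ/√(1−ζ²)), invert to get ζ = −ln(OS)/√(π² + ln²(OS)) with OS = 0.0980.
−ln 0.0980 = 2.323, so ζ = 2.323/√(π² + 5.395) = 0.595.
Then ω_n = 4/(ζ t_s) = 4/(0.595 × 0.953) = 7.06 rad/s.

ω_n ≈ 7.06 rad/s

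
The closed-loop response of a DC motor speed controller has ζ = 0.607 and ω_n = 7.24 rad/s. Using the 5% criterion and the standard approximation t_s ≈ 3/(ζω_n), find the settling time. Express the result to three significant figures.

t_s ≈ 0.683 s

t_s ≈ 3/(ζω_n) = 3/(0.607 × 7.24) = 0.683 s.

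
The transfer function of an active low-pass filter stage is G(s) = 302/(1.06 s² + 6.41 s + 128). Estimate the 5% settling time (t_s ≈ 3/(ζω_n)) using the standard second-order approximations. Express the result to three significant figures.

Dividing through by 1.06: denominator becomes s² + 6.047 s + 120.8.
So ω_n = √120.8 = 11.0 rad/s and ζ = 6.047/(2·11.0) = 0.275.
t_s ≈ 3/(ζω_n) = 0.992 s.

t_s ≈ 0.992 s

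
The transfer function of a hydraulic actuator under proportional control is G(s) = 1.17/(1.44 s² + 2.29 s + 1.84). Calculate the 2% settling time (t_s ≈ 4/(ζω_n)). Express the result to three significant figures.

t_s ≈ 5.03 s

Dividing through by 1.44: denominator becomes s² + 1.590 s + 1.278.
So ω_n = √1.278 = 1.13 rad/s and ζ = 1.590/(2·1.13) = 0.703.
t_s ≈ 4/(ζω_n) = 5.03 s.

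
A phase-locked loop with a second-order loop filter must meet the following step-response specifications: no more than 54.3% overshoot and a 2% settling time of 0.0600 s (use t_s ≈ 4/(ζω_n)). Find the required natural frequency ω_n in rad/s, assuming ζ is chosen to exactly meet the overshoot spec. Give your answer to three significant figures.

ω_n ≈ 349 rad/s

ζ = −ln(OS)/√(π² + (ln OS)²). With OS = 0.543, ln OS = −0.6106 and ζ = 0.6106/3.200 = 0.191.
From t_s ≈ 4/(ζω_n): ω_n = 4/(ζ·t_s) = 4/(0.191·0.0600) = 349 rad/s.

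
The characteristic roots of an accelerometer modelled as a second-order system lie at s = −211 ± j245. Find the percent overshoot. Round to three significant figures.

The poles are at −σ ± jω_d with σ = 211 and ω_d = 245, so ω_n = √(σ²+ω_d²) = 323 rad/s and ζ = σ/ω_n = 0.653.
%OS = 100 e^{−πζ/√(1−ζ²)} with ζ = 0.653 gives 6.68%.

%OS ≈ 6.68%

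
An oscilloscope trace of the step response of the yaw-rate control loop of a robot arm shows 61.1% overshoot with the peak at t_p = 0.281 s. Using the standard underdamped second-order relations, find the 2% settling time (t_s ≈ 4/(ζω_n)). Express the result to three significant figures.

From the overshoot, ζ = −ln(OS)/√(π²+ln²(OS)) = 0.155.
From t_p = π/ω_d, ω_d = π/0.281 = 11.2 rad/s, so ω_n = ω_d/√(1−ζ²) = 11.3 rad/s.
t_s ≈ 4/(ζω_n) = 4/(0.155·11.3) = 2.28 s.

t_s ≈ 2.28 s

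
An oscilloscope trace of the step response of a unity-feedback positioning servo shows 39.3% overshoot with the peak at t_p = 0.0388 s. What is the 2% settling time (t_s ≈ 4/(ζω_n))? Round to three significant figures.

ζ from %OS: ζ = |ln 0.393|/√(π²+ln²0.393) = 0.285.
From t_p = π/ω_d, ω_d = π/0.0388 = 81.0 rad/s, so ω_n = ω_d/√(1−ζ²) = 84.5 rad/s.
t_s ≈ 4/(ζω_n) = 4/(0.285·84.5) = 0.166 s.

t_s ≈ 0.166 s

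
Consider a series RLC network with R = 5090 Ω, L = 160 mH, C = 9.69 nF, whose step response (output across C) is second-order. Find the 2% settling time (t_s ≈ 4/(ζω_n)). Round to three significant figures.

t_s ≈ 0.000251 s

For a series RLC circuit (capacitor voltage as output), ω_n = 1/√(LC) = 1/√(160 mH · 9.69 nF) = 25400 rad/s.
ζ = (R/2)·√(C/L) = (5090/2)·√(9.69 nF/160 mH) = 0.626.
t_s ≈ 4/(ζω_n) = 0.000251 s.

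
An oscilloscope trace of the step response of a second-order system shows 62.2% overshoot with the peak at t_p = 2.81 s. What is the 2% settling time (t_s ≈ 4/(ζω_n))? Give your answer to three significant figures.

t_s ≈ 23.7 s

From the overshoot, ζ = −ln(OS)/√(π²+ln²(OS)) = 0.149.
From t_p = π/ω_d, ω_d = π/2.81 = 1.12 rad/s, so ω_n = ω_d/√(1−ζ²) = 1.13 rad/s.
t_s ≈ 4/(ζω_n) = 4/(0.149·1.13) = 23.7 s.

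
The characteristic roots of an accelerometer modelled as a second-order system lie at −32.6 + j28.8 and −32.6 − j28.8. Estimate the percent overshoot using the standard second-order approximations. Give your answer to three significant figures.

|pole| = ω_n = √(32.6² + 28.8²) = 43.5 rad/s; ζ = cos θ = σ/ω_n = 0.749.
%OS = 100·exp(−πζ/√(1−ζ²)) = 2.85%.

%OS ≈ 2.85%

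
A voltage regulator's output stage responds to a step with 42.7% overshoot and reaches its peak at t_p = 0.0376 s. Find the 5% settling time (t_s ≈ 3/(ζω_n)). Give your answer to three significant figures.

ζ from %OS: ζ = |ln 0.427|/√(π²+ln²0.427) = 0.261.
From t_p = π/ω_d, ω_d = π/0.0376 = 83.6 rad/s, so ω_n = ω_d/√(1−ζ²) = 86.6 rad/s.
t_s ≈ 3/(ζω_n) = 3/(0.261·86.6) = 0.133 s.

t_s ≈ 0.133 s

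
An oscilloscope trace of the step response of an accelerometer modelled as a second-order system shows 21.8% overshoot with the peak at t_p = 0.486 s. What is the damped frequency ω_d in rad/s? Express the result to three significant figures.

t_p = π/ω_d, so ω_d = π/0.486 = 6.46 rad/s.

ω_d ≈ 6.46 rad/s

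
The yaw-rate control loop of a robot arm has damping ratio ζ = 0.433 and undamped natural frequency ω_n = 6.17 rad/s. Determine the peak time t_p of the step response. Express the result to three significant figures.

The damped frequency is ω_d = ω_n√(1−ζ²) = 6.17·√(1−0.187) = 5.56 rad/s.
Peak time t_p = π/ω_d = π/5.56 = 0.565 s.

t_p ≈ 0.565 s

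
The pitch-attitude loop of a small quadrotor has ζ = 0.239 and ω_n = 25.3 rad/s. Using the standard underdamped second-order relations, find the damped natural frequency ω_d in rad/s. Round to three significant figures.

ω_d ≈ 24.6 rad/s

ω_d = ω_n√(1−ζ²) = 25.3·√0.943 = 24.6 rad/s.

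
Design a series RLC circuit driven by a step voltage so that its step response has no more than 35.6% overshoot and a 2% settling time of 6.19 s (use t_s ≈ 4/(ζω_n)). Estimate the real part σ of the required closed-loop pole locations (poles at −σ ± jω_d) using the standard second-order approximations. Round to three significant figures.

σ ≈ 0.646

The settling-time spec alone fixes σ = ζω_n = 4/t_s = 4/6.19 = 0.646.
(Overshoot then fixes ζ = 0.312 and hence ω_d = σ·√(1−ζ²)/ζ = 1.97 rad/s.)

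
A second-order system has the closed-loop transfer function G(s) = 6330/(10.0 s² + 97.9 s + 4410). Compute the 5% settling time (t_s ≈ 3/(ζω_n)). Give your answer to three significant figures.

Dividing through by 10.0: denominator becomes s² + 9.790 s + 441.0.
So ω_n = √441.0 = 21.0 rad/s and ζ = 9.790/(2·21.0) = 0.233.
t_s ≈ 3/(ζω_n) = 0.613 s.

t_s ≈ 0.613 s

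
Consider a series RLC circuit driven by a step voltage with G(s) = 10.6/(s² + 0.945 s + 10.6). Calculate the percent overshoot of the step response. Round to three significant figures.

Matching coefficients with s² + 2ζω_n s + ω_n² gives ω_n² = 10.6 ⇒ ω_n = 3.26 rad/s, and ζ = 0.945/(2ω_n) = 0.145.
%OS = 100·exp(−πζ/√(1−ζ²)) = 63.1%.

%OS ≈ 63.1%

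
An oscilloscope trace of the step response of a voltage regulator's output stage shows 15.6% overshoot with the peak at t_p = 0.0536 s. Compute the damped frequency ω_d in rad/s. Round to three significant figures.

ω_d ≈ 58.6 rad/s

t_p = π/ω_d, so ω_d = π/0.0536 = 58.6 rad/s.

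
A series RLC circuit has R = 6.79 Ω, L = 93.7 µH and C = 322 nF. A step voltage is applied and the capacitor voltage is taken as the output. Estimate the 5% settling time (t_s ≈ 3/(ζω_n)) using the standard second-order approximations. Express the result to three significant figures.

For a series RLC circuit (capacitor voltage as output), ω_n = 1/√(LC) = 1/√(93.7 µH · 322 nF) = 182000 rad/s.
ζ = (R/2)·√(C/L) = (6.79/2)·√(322 nF/93.7 µH) = 0.199.
t_s ≈ 3/(ζω_n) = 0.0000828 s.

t_s ≈ 0.0000828 s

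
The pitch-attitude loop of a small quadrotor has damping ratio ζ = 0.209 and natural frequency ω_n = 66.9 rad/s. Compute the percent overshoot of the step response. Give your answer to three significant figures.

For an underdamped second-order system, %OS = 100·exp(−πζ/√(1−ζ²)).
πζ/√(1−ζ²) = π·0.209/√(1−0.0437) = 0.6714, so %OS = 100·e^(−0.6714) = 51.1%.

%OS ≈ 51.1%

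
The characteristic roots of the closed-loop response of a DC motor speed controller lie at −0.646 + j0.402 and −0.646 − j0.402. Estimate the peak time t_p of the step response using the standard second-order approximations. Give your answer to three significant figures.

t_p ≈ 7.81 s

t_p = π/ω_d with ω_d = 0.402 (the imaginary part), so t_p = 7.81 s.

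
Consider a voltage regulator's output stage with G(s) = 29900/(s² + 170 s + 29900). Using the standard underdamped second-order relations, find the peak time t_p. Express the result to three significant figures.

Comparing the denominator to s² + 2ζω_n s + ω_n²: ω_n = √29900 = 173 rad/s, and 2ζω_n = 170 so ζ = 170/(2·173) = 0.492.
ω_d = ω_n√(1−ζ²) = 151 rad/s. Then t_p = π/ω_d = 0.0209 s.

t_p ≈ 0.0209 s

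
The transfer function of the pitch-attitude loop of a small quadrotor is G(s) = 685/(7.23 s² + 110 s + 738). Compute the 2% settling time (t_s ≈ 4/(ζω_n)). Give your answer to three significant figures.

t_s ≈ 0.526 s

Dividing through by 7.23: denominator becomes s² + 15.21 s + 102.1.
So ω_n = √102.1 = 10.1 rad/s and ζ = 15.21/(2·10.1) = 0.753.
t_s ≈ 4/(ζω_n) = 0.526 s.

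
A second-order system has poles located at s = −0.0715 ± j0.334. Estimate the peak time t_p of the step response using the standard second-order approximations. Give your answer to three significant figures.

t_p ≈ 9.41 s

t_p = π/ω_d with ω_d = 0.334 (the imaginary part), so t_p = 9.41 s.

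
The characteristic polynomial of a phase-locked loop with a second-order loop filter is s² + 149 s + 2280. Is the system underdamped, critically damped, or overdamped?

overdamped

a² − 4b = 13000 > 0 (two distinct real roots); the system is overdamped.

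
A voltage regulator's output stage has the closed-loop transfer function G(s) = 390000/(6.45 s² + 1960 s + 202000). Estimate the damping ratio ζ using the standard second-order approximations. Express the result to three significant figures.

ζ ≈ 0.859

Dividing through by 6.45: denominator becomes s² + 303.9 s + 31320.
So ω_n = √31320 = 177 rad/s and ζ = 303.9/(2·177) = 0.859.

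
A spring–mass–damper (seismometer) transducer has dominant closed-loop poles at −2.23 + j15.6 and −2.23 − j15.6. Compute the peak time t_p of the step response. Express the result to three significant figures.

t_p = π/ω_d with ω_d = 15.6 (the imaginary part), so t_p = 0.201 s.

t_p ≈ 0.201 s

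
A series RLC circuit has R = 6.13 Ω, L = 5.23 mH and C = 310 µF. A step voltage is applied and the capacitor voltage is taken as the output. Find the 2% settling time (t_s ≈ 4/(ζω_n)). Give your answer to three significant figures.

t_s ≈ 0.00683 s

For a series RLC circuit (capacitor voltage as output), ω_n = 1/√(LC) = 1/√(5.23 mH · 310 µF) = 785 rad/s.
ζ = (R/2)·√(C/L) = (6.13/2)·√(310 µF/5.23 mH) = 0.746.
t_s ≈ 4/(ζω_n) = 0.00683 s.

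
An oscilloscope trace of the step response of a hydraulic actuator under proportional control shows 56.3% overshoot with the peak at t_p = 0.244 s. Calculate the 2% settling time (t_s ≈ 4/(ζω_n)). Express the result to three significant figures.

ζ from %OS: ζ = |ln 0.563|/√(π²+ln²0.563) = 0.180.
From t_p = π/ω_d, ω_d = π/0.244 = 12.9 rad/s, so ω_n = ω_d/√(1−ζ²) = 13.1 rad/s.
t_s ≈ 4/(ζω_n) = 4/(0.180·13.1) = 1.70 s.

t_s ≈ 1.70 s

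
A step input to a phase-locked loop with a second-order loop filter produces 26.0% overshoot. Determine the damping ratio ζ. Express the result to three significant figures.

From %OS = 100·exp(−πζ/√(1−ζ²)), invert to get ζ = −ln(OS)/√(π² + ln²(OS)) with OS = 0.260.
−ln 0.260 = 1.347, so ζ = 1.347/√(π² + 1.815) = 0.394.

ζ ≈ 0.394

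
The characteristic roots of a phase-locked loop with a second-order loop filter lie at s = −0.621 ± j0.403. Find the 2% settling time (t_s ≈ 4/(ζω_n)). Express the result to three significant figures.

t_s ≈ 6.44 s

For poles at −σ ± jω_d, ζω_n = σ = 0.621, so t_s ≈ 4/σ = 6.44 s.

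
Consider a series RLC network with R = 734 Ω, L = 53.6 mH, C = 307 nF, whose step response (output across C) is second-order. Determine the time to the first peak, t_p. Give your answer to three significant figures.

t_p ≈ 0.000843 s

For a series RLC circuit (capacitor voltage as output), ω_n = 1/√(LC) = 1/√(53.6 mH · 307 nF) = 7800 rad/s.
ζ = (R/2)·√(C/L) = (734/2)·√(307 nF/53.6 mH) = 0.878.
The damped frequency ω_d = ω_n√(1−ζ²) = 3730 rad/s. t_p = π/ω_d = 0.000843 s.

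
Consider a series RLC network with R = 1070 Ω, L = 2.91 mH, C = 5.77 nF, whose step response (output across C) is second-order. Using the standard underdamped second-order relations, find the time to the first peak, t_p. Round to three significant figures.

t_p ≈ 0.0000196 s

For a series RLC circuit (capacitor voltage as output), ω_n = 1/√(LC) = 1/√(2.91 mH · 5.77 nF) = 244000 rad/s.
ζ = (R/2)·√(C/L) = (1070/2)·√(5.77 nF/2.91 mH) = 0.753.
ω_d = ω_n√(1−ζ²) = 160000 rad/s. t_p = π/ω_d = 0.0000196 s.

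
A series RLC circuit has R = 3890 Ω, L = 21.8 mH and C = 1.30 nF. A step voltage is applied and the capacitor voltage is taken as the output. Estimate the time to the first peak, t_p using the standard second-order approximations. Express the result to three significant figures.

For a series RLC circuit (capacitor voltage as output), ω_n = 1/√(LC) = 1/√(21.8 mH · 1.30 nF) = 188000 rad/s.
ζ = (R/2)·√(C/L) = (3890/2)·√(1.30 nF/21.8 mH) = 0.475.
The damped frequency ω_d = ω_n√(1−ζ²) = 165000 rad/s. t_p = π/ω_d = 0.0000190 s.

t_p ≈ 0.0000190 s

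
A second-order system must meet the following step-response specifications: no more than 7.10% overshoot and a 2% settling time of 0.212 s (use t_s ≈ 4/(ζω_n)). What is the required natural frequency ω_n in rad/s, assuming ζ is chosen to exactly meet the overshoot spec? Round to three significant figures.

ω_n ≈ 29.3 rad/s

ζ = −ln(OS)/√(π² + (ln OS)²). With OS = 0.0710, ln OS = −2.645 and ζ = 2.645/4.107 = 0.644.
From t_s ≈ 4/(ζω_n): ω_n = 4/(ζ·t_s) = 4/(0.644·0.212) = 29.3 rad/s.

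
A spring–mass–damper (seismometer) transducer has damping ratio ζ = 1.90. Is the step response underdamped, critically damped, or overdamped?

overdamped

Since ζ = 1.90 > 1, the system is overdamped.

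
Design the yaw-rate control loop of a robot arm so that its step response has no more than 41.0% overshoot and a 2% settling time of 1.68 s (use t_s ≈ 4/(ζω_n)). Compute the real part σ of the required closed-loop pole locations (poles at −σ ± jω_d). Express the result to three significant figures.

The settling-time spec alone fixes σ = ζω_n = 4/t_s = 4/1.68 = 2.38.
(Overshoot then fixes ζ = 0.273 and hence ω_d = σ·√(1−ζ²)/ζ = 8.39 rad/s.)

σ ≈ 2.38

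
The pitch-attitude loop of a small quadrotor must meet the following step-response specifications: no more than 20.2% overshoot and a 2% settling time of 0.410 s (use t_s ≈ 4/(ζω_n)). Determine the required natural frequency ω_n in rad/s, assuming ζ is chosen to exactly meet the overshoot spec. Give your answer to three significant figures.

ω_n ≈ 21.5 rad/s

ζ = −ln(OS)/√(π² + (ln OS)²). With OS = 0.202, ln OS = −1.599 and ζ = 1.599/3.525 = 0.454.
Then ω_n = 4/(ζ t_s) = 4/(0.454 × 0.410) = 21.5 rad/s.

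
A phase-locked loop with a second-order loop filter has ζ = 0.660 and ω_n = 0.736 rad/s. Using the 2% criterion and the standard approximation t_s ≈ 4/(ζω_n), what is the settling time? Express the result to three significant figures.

t_s ≈ 4/(ζω_n) = 4/(0.660 × 0.736) = 8.23 s.

t_s ≈ 8.23 s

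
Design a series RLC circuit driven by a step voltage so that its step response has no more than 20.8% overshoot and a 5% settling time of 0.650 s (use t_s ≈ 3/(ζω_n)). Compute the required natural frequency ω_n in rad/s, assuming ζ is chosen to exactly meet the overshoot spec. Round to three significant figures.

ω_n ≈ 10.3 rad/s

ζ = −ln(OS)/√(π² + (ln OS)²). With OS = 0.208, ln OS = −1.570 and ζ = 1.570/3.512 = 0.447.
From t_s ≈ 3/(ζω_n): ω_n = 3/(ζ·t_s) = 3/(0.447·0.650) = 10.3 rad/s.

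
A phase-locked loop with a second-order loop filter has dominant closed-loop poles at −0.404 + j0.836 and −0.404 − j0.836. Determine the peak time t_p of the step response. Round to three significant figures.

t_p = π/ω_d with ω_d = 0.836 (the imaginary part), so t_p = 3.76 s.

t_p ≈ 3.76 s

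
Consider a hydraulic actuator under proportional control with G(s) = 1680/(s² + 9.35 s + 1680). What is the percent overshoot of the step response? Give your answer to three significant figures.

%OS ≈ 69.7%

Matching coefficients with s² + 2ζω_n s + ω_n² gives ω_n² = 1680 ⇒ ω_n = 41.0 rad/s, and ζ = 9.35/(2ω_n) = 0.114.
%OS = 100 e^{−πζ/√(1−ζ²)} with ζ = 0.114 gives 69.7%.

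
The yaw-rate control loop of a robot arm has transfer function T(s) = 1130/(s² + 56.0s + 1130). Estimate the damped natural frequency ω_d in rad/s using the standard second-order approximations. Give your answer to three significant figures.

ω_n = √1130 = 33.6 rad/s; ζ = 56.0/(2·33.6) = 0.833.
ω_d = ω_n√(1−ζ²) = 18.6 rad/s.

ω_d ≈ 18.6 rad/s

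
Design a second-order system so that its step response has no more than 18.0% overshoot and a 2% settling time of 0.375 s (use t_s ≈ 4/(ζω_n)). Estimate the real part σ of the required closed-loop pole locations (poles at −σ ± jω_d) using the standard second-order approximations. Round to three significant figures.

σ ≈ 10.7

The settling-time spec alone fixes σ = ζω_n = 4/t_s = 4/0.375 = 10.7.
(Overshoot then fixes ζ = 0.479 and hence ω_d = σ·√(1−ζ²)/ζ = 19.5 rad/s.)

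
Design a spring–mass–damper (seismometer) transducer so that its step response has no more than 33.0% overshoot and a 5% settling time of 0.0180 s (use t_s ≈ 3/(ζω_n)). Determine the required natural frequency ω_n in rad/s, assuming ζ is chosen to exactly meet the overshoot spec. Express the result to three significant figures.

Inverting the overshoot relation: ζ = |ln 0.330|/√(π² + ln²0.330) = 0.333.
Then ω_n = 3/(ζ t_s) = 3/(0.333 × 0.0180) = 501 rad/s.

ω_n ≈ 501 rad/s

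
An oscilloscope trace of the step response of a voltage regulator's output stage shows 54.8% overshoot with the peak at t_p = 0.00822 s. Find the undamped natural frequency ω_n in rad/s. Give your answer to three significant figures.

ω_n ≈ 389 rad/s

From the overshoot, ζ = −ln(OS)/√(π²+ln²(OS)) = 0.188.
From t_p = π/ω_d, ω_d = π/0.00822 = 382 rad/s, so ω_n = ω_d/√(1−ζ²) = 389 rad/s.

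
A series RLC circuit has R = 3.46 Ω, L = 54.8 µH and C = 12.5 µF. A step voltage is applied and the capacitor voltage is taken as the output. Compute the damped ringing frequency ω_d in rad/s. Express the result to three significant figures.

ω_d ≈ 21500 rad/s

For a series RLC circuit (capacitor voltage as output), ω_n = 1/√(LC) = 1/√(54.8 µH · 12.5 µF) = 38200 rad/s.
ζ = (R/2)·√(C/L) = (3.46/2)·√(12.5 µF/54.8 µH) = 0.826.
ω_d = 38200·√(1 − 0.826²) = 21500 rad/s.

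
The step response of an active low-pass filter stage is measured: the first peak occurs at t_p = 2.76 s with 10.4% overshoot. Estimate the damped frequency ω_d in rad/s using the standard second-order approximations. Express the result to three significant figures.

t_p = π/ω_d, so ω_d = π/2.76 = 1.14 rad/s.

ω_d ≈ 1.14 rad/s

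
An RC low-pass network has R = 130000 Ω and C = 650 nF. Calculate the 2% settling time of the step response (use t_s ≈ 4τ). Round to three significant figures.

τ = RC = 130000 × 650 nF = 0.0845 s.
t_s ≈ 4τ = 0.338 s.

t_s ≈ 0.338 s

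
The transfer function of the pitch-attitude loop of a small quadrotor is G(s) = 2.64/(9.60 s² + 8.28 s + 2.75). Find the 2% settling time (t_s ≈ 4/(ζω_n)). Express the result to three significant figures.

Dividing through by 9.60: denominator becomes s² + 0.8625 s + 0.2865.
So ω_n = √0.2865 = 0.535 rad/s and ζ = 0.8625/(2·0.535) = 0.806.
t_s ≈ 4/(ζω_n) = 9.28 s.

t_s ≈ 9.28 s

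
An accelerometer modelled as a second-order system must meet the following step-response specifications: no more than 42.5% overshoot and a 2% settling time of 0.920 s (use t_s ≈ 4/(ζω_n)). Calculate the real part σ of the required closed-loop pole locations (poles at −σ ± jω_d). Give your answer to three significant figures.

σ ≈ 4.35

The settling-time spec alone fixes σ = ζω_n = 4/t_s = 4/0.920 = 4.35.
(Overshoot then fixes ζ = 0.263 and hence ω_d = σ·√(1−ζ²)/ζ = 16.0 rad/s.)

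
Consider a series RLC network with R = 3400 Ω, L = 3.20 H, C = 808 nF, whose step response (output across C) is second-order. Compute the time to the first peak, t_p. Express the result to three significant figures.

t_p ≈ 0.00972 s

For a series RLC circuit (capacitor voltage as output), ω_n = 1/√(LC) = 1/√(3.20 H · 808 nF) = 622 rad/s.
ζ = (R/2)·√(C/L) = (3400/2)·√(808 nF/3.20 H) = 0.854.
ω_d = 622·√(1 − 0.854²) = 323 rad/s. t_p = π/ω_d = 0.00972 s.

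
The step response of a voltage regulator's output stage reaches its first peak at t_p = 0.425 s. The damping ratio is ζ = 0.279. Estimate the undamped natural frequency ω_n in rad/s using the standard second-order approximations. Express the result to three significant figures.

ω_n ≈ 7.70 rad/s

Peak time t_p = π/ω_d, so ω_d = π/t_p = π/0.425 = 7.39 rad/s.
ω_n = ω_d/√(1−ζ²) = 7.39/√0.922 = 7.70 rad/s.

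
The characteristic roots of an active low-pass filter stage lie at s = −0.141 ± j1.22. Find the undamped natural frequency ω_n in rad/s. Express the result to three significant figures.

The poles are at −σ ± jω_d with σ = 0.141 and ω_d = 1.22, so ω_n = √(σ²+ω_d²) = 1.23 rad/s and ζ = σ/ω_n = 0.115.

ω_n ≈ 1.23 rad/s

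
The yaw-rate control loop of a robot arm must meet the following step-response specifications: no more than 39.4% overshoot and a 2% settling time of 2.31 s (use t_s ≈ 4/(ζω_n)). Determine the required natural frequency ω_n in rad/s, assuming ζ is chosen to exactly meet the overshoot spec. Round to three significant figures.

ω_n ≈ 6.09 rad/s

From %OS = 100·exp(−πζ/√(1−ζ²)), invert to get ζ = −ln(OS)/√(π² + ln²(OS)) with OS = 0.394.
−ln 0.394 = 0.9314, so ζ = 0.9314/√(π² + 0.8675) = 0.284.
Then ω_n = 4/(ζ t_s) = 4/(0.284 × 2.31) = 6.09 rad/s.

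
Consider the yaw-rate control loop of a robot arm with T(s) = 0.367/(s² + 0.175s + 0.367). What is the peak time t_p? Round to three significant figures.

ω_n = √0.367 = 0.606 rad/s; ζ = 0.175/(2·0.606) = 0.144.
The damped frequency ω_d = ω_n√(1−ζ²) = 0.599 rad/s. Then t_p = π/ω_d = 5.24 s.

t_p ≈ 5.24 s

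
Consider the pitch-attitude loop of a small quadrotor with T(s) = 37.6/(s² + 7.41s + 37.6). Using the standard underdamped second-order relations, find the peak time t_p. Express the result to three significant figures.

t_p ≈ 0.643 s

Matching coefficients with s² + 2ζω_n s + ω_n² gives ω_n² = 37.6 ⇒ ω_n = 6.13 rad/s, and ζ = 7.41/(2ω_n) = 0.604.
ω_d = ω_n√(1−ζ²) = 4.89 rad/s. Then t_p = π/ω_d = 0.643 s.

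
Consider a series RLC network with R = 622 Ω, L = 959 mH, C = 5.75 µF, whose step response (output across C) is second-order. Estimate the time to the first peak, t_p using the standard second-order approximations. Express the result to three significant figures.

t_p ≈ 0.0114 s

For a series RLC circuit (capacitor voltage as output), ω_n = 1/√(LC) = 1/√(959 mH · 5.75 µF) = 426 rad/s.
ζ = (R/2)·√(C/L) = (622/2)·√(5.75 µF/959 mH) = 0.762.
The damped frequency ω_d = ω_n√(1−ζ²) = 276 rad/s. t_p = π/ω_d = 0.0114 s.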